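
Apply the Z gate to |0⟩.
|0⟩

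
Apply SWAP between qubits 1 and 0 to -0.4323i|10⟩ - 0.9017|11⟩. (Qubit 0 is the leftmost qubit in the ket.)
-0.4323i|01⟩ - 0.9017|11⟩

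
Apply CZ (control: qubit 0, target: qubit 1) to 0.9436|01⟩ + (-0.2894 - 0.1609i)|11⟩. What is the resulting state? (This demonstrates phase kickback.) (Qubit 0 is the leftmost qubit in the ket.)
0.9436|01⟩ + (0.2894 + 0.1609i)|11⟩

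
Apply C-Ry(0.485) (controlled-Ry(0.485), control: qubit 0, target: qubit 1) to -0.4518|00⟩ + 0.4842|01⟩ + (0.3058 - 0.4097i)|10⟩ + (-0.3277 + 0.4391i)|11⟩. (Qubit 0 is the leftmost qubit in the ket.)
-0.4518|00⟩ + 0.4842|01⟩ + (0.3755 - 0.5032i)|10⟩ + (-0.2447 + 0.3279i)|11⟩

C-Ry(0.485) leaves the control-|0⟩ kets |00⟩, |01⟩ unchanged and applies Ry(0.485) to qubit 1 on the control-|1⟩ pair (|10⟩, |11⟩).
Ry(0.485) = [[cos(θ/2), −sin(θ/2)], [sin(θ/2), cos(θ/2)]]; θ = 0.485, cos(θ/2) ≈ 0.970741, sin(θ/2) ≈ 0.24013.
With a = amp(|10⟩) = (0.3058 - 0.4097i) and b = amp(|11⟩) = (-0.3277 + 0.4391i):
new amp(|10⟩) = (0.970741)·a + (-0.24013)·b = (0.3755 - 0.5032i)
new amp(|11⟩) = (0.24013)·a + (0.970741)·b = (-0.2447 + 0.3279i)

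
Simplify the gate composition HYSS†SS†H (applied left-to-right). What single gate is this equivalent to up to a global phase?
Y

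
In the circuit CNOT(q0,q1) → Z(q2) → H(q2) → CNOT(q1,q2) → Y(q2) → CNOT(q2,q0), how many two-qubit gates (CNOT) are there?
3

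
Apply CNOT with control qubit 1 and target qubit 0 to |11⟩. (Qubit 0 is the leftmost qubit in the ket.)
|01⟩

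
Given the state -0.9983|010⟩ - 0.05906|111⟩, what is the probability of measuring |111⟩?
0.003488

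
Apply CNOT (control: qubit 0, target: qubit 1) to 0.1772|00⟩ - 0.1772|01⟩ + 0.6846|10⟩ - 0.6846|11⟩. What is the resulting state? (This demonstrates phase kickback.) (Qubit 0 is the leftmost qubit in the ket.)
0.1772|00⟩ - 0.1772|01⟩ - 0.6846|10⟩ + 0.6846|11⟩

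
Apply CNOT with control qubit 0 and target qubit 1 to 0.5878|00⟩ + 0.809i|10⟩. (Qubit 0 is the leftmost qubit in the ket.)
0.5878|00⟩ + 0.809i|11⟩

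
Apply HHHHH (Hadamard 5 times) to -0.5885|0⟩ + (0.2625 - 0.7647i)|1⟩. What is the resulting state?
(-0.2305 - 0.5407i)|0⟩ + (-0.6017 + 0.5407i)|1⟩

H² = I, so H^5 = H: a single Hadamard. With (a, b) = (-0.5885, (0.2625 - 0.7647i)), H gives ((a + b)/√2, (a − b)/√2) = ((-0.2305 - 0.5407i), (-0.6017 + 0.5407i)).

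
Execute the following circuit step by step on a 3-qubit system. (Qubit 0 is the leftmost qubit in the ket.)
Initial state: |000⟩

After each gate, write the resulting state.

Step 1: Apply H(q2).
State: 1/√2|000⟩ + 1/√2|001⟩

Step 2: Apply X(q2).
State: 1/√2|000⟩ + 1/√2|001⟩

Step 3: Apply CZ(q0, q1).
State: 1/√2|000⟩ + 1/√2|001⟩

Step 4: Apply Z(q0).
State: 1/√2|000⟩ + 1/√2|001⟩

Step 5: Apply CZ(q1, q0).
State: 1/√2|000⟩ + 1/√2|001⟩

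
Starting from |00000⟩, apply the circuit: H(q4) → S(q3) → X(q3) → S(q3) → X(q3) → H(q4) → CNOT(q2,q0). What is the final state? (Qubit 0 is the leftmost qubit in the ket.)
i|00000⟩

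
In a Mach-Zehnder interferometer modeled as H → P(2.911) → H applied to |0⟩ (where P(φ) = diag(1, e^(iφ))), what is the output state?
(0.01323 + 0.1143i)|0⟩ + (0.9868 - 0.1143i)|1⟩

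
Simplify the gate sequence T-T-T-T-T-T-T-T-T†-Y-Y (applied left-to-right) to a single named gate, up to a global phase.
T†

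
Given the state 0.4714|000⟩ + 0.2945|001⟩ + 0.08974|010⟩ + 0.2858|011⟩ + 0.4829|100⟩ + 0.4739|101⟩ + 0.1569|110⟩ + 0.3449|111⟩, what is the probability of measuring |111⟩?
0.119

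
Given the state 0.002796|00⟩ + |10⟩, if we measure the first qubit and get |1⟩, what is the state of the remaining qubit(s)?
|0⟩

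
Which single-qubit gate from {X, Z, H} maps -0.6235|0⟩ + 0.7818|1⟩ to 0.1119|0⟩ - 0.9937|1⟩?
H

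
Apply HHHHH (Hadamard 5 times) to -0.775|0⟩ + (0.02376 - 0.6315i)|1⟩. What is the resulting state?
(-0.5312 - 0.4465i)|0⟩ + (-0.5648 + 0.4465i)|1⟩

H² = I, so H^5 = H: a single Hadamard. With (a, b) = (-0.775, (0.02376 - 0.6315i)), H gives ((a + b)/√2, (a − b)/√2) = ((-0.5312 - 0.4465i), (-0.5648 + 0.4465i)).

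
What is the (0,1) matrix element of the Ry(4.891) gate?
-0.6412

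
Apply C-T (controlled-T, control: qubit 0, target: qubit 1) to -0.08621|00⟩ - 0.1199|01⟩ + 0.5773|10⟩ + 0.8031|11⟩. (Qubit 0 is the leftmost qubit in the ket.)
-0.08621|00⟩ - 0.1199|01⟩ + 0.5773|10⟩ + (0.5679 + 0.5679i)|11⟩

C-T leaves the control-|0⟩ kets |00⟩, |01⟩ unchanged and applies T to qubit 1 on the control-|1⟩ pair (|10⟩, |11⟩).
T = [[1, 0], [0, (1/√2 + (1/√2)i)]].
With a = amp(|10⟩) = 0.5773 and b = amp(|11⟩) = 0.8031:
new amp(|10⟩) = (1)·a = 0.5773
new amp(|11⟩) = (1/√2 + (1/√2)i)·b = (0.5679 + 0.5679i)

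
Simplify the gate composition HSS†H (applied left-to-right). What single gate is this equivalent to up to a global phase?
I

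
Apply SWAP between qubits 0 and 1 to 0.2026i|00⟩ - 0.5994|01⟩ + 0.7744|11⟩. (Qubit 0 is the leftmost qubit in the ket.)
0.2026i|00⟩ - 0.5994|10⟩ + 0.7744|11⟩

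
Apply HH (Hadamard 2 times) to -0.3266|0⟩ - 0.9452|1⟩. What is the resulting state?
-0.3266|0⟩ - 0.9452|1⟩

H² = I, so an even number of Hadamards cancels: H^2 = I and the state is unchanged.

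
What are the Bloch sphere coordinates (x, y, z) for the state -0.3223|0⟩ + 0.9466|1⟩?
(-0.6102, 0, -0.7922)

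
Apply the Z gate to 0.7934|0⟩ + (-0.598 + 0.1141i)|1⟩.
0.7934|0⟩ + (0.598 - 0.1141i)|1⟩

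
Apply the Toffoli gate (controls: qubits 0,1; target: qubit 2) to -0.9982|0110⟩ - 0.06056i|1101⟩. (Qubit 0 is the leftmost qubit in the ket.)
-0.9982|0110⟩ - 0.06056i|1111⟩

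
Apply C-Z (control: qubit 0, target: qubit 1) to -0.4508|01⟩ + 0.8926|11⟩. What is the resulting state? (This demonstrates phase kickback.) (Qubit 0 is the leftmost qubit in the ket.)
-0.4508|01⟩ - 0.8926|11⟩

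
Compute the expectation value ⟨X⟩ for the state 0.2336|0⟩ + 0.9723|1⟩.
0.4543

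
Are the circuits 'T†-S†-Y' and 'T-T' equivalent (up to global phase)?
No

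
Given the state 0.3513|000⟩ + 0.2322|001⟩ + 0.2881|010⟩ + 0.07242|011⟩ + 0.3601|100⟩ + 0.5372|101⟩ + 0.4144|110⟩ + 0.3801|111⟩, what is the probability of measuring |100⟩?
0.1297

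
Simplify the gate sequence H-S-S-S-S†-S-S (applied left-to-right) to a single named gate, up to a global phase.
H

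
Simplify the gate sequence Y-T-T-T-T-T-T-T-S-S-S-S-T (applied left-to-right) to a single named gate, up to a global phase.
Y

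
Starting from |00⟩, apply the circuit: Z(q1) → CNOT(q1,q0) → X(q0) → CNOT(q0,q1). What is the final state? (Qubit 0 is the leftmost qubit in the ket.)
|11⟩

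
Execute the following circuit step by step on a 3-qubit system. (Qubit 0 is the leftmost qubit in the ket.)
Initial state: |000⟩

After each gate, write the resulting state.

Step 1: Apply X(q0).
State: |100⟩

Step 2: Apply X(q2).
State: |101⟩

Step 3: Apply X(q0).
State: |001⟩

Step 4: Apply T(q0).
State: |001⟩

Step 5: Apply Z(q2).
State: -|001⟩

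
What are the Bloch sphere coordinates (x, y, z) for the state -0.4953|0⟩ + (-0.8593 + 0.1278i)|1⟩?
(0.8512, -0.1266, -0.5094)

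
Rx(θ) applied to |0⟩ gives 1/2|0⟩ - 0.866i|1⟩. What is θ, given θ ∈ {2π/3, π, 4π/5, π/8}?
2π/3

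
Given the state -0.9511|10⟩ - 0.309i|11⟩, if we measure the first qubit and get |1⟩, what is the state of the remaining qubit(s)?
-0.9511|0⟩ - 0.309i|1⟩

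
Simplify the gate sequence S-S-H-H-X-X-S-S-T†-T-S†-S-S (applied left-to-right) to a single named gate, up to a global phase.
S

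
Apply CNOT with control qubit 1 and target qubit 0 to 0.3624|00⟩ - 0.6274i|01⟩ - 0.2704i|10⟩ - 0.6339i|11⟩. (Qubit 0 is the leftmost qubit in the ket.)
0.3624|00⟩ - 0.6339i|01⟩ - 0.2704i|10⟩ - 0.6274i|11⟩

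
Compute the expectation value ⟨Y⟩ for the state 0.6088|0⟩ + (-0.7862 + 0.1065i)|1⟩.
0.1297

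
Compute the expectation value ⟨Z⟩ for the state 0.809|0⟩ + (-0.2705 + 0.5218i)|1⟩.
0.309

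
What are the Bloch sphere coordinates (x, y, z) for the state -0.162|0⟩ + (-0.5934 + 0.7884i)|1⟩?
(0.1923, -0.2554, -0.9475)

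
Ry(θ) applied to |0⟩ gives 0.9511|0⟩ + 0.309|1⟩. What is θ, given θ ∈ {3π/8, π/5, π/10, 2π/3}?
π/5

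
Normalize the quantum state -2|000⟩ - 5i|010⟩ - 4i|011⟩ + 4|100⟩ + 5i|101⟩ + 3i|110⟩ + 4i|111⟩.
-0.1898|000⟩ - 0.4746i|010⟩ - 0.3797i|011⟩ + 0.3797|100⟩ + 0.4746i|101⟩ + 0.2847i|110⟩ + 0.3797i|111⟩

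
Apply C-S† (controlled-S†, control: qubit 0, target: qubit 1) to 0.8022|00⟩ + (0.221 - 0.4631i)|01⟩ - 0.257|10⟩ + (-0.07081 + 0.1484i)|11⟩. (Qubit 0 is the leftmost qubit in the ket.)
0.8022|00⟩ + (0.221 - 0.4631i)|01⟩ - 0.257|10⟩ + (0.1484 + 0.07081i)|11⟩

C-S† leaves the control-|0⟩ kets |00⟩, |01⟩ unchanged and applies S† to qubit 1 on the control-|1⟩ pair (|10⟩, |11⟩).
S† = [[1, 0], [0, -i]].
With a = amp(|10⟩) = -0.257 and b = amp(|11⟩) = (-0.07081 + 0.1484i):
new amp(|10⟩) = (1)·a = -0.257
new amp(|11⟩) = (-i)·b = (0.1484 + 0.07081i)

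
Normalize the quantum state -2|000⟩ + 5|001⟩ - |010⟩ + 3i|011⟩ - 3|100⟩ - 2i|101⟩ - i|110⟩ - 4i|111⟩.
-0.2408|000⟩ + 0.6019|001⟩ - 0.1204|010⟩ + 0.3612i|011⟩ - 0.3612|100⟩ - 0.2408i|101⟩ - 0.1204i|110⟩ - 0.4815i|111⟩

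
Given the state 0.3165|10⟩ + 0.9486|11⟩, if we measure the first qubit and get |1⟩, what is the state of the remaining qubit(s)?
0.3165|0⟩ + 0.9486|1⟩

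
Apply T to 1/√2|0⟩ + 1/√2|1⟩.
1/√2|0⟩ + (1/2 + (1/2)i)|1⟩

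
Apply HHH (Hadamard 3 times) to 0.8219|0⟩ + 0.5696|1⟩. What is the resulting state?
0.9839|0⟩ + 0.1784|1⟩

H² = I, so H^3 = H: a single Hadamard. With (a, b) = (0.8219, 0.5696), H gives ((a + b)/√2, (a − b)/√2) = (0.9839, 0.1784).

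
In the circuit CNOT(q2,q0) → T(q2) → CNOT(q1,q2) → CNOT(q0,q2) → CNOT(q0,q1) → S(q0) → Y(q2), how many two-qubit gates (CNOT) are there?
4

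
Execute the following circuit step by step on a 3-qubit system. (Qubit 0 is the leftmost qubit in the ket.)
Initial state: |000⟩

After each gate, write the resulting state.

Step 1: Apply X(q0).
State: |100⟩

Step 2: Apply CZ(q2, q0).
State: |100⟩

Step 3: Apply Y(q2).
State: i|101⟩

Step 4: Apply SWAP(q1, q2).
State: i|110⟩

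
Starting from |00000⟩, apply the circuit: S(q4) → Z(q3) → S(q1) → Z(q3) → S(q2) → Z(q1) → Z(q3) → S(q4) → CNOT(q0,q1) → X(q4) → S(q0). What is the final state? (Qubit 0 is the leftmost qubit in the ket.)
|00001⟩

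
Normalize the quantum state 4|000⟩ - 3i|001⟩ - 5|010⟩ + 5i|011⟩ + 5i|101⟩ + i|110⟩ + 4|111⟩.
0.3698|000⟩ - 0.2774i|001⟩ - 0.4623|010⟩ + 0.4623i|011⟩ + 0.4623i|101⟩ + 0.09245i|110⟩ + 0.3698|111⟩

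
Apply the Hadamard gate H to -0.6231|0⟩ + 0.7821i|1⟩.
(-0.4406 + 0.553i)|0⟩ + (-0.4406 - 0.553i)|1⟩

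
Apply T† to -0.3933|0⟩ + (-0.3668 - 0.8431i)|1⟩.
-0.3933|0⟩ + (-0.8555 - 0.3368i)|1⟩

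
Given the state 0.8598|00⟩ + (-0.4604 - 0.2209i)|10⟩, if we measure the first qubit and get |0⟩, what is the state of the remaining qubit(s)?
|0⟩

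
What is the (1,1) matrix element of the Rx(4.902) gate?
-0.7709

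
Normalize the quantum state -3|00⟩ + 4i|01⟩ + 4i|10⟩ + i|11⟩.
-0.4629|00⟩ + 0.6172i|01⟩ + 0.6172i|10⟩ + 0.1543i|11⟩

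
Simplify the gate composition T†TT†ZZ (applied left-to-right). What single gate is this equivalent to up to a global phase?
T†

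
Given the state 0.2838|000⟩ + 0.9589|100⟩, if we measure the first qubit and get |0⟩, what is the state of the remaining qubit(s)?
|00⟩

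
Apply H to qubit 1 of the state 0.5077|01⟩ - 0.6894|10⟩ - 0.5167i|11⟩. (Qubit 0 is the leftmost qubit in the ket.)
0.359|00⟩ - 0.359|01⟩ + (-0.4875 - 0.3654i)|10⟩ + (-0.4875 + 0.3654i)|11⟩

H on qubit 1 mixes each pair of kets that differ only in qubit 1: amplitudes (a, b) of (|…0…⟩, |…1…⟩) become ((a + b)/√2, (a − b)/√2). Kets absent from the input have amplitude 0.
(|00⟩, |01⟩): (a, b) = (0, 0.5077) → (0.359, -0.359)
(|10⟩, |11⟩): (a, b) = (-0.6894, -0.5167i) → ((-0.4875 - 0.3654i), (-0.4875 + 0.3654i))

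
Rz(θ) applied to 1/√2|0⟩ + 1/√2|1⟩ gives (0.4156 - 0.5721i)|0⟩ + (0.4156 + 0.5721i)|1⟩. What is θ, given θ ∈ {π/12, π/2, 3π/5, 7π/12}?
3π/5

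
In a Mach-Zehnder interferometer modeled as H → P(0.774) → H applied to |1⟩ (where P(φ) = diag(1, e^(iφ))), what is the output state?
(0.1424 - 0.3495i)|0⟩ + (0.8576 + 0.3495i)|1⟩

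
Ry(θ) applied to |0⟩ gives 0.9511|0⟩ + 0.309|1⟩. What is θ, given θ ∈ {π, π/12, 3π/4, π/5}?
π/5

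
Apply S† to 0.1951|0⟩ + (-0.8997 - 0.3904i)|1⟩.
0.1951|0⟩ + (-0.3904 + 0.8997i)|1⟩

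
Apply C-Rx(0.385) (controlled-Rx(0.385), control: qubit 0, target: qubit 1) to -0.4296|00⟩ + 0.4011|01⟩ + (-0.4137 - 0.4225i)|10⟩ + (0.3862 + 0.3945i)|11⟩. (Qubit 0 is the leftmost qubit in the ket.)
-0.4296|00⟩ + 0.4011|01⟩ + (-0.3306 - 0.4886i)|10⟩ + (0.2982 + 0.4664i)|11⟩

C-Rx(0.385) leaves the control-|0⟩ kets |00⟩, |01⟩ unchanged and applies Rx(0.385) to qubit 1 on the control-|1⟩ pair (|10⟩, |11⟩).
Rx(0.385) = [[cos(θ/2), −i·sin(θ/2)], [−i·sin(θ/2), cos(θ/2)]]; θ = 0.385, cos(θ/2) ≈ 0.981529, sin(θ/2) ≈ 0.191313.
With a = amp(|10⟩) = (-0.4137 - 0.4225i) and b = amp(|11⟩) = (0.3862 + 0.3945i):
new amp(|10⟩) = (0.981529)·a + (-0.191313i)·b = (-0.3306 - 0.4886i)
new amp(|11⟩) = (-0.191313i)·a + (0.981529)·b = (0.2982 + 0.4664i)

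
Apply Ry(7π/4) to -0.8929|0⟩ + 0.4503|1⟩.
0.6526|0⟩ - 0.7577|1⟩

Ry(7π/4) = [[cos(θ/2), −sin(θ/2)], [sin(θ/2), cos(θ/2)]]; θ = 7π/4, cos(θ/2) ≈ -0.92388, sin(θ/2) ≈ 0.382683.
With a = amp(|0⟩) = -0.8929 and b = amp(|1⟩) = 0.4503:
new amp(|0⟩) = (-0.92388)·a + (-0.382683)·b = 0.6526
new amp(|1⟩) = (0.382683)·a + (-0.92388)·b = -0.7577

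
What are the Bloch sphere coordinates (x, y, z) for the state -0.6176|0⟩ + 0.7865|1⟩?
(-0.9715, 0, -0.2372)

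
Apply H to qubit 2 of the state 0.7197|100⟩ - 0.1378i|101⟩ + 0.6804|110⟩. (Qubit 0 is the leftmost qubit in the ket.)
(0.5089 - 0.09744i)|100⟩ + (0.5089 + 0.09744i)|101⟩ + 0.4811|110⟩ + 0.4811|111⟩

H on qubit 2 mixes each pair of kets that differ only in qubit 2: amplitudes (a, b) of (|…0…⟩, |…1…⟩) become ((a + b)/√2, (a − b)/√2). Kets absent from the input have amplitude 0.
(|100⟩, |101⟩): (a, b) = (0.7197, -0.1378i) → ((0.5089 - 0.09744i), (0.5089 + 0.09744i))
(|110⟩, |111⟩): (a, b) = (0.6804, 0) → (0.4811, 0.4811)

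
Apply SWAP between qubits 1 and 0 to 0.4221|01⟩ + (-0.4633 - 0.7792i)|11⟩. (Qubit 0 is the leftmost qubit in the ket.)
0.4221|10⟩ + (-0.4633 - 0.7792i)|11⟩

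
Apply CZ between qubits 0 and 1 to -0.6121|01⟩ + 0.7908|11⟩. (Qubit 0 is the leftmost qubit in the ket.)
-0.6121|01⟩ - 0.7908|11⟩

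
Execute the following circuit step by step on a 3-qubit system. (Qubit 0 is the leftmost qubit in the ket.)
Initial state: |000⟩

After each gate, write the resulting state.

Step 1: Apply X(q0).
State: |100⟩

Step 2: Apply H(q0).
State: 1/√2|000⟩ - 1/√2|100⟩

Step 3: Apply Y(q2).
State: (1/√2)i|001⟩ - (1/√2)i|101⟩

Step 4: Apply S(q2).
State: -1/√2|001⟩ + 1/√2|101⟩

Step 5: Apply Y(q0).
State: -(1/√2)i|001⟩ - (1/√2)i|101⟩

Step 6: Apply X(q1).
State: -(1/√2)i|011⟩ - (1/√2)i|111⟩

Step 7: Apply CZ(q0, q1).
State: -(1/√2)i|011⟩ + (1/√2)i|111⟩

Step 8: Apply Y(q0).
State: 1/√2|011⟩ + 1/√2|111⟩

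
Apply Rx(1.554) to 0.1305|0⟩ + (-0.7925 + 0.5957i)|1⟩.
(0.5107 + 0.5557i)|0⟩ + (-0.5651 + 0.3332i)|1⟩

Rx(1.554) = [[cos(θ/2), −i·sin(θ/2)], [−i·sin(θ/2), cos(θ/2)]]; θ = 1.554, cos(θ/2) ≈ 0.71302, sin(θ/2) ≈ 0.701144.
With a = amp(|0⟩) = 0.1305 and b = amp(|1⟩) = (-0.7925 + 0.5957i):
new amp(|0⟩) = (0.71302)·a + (-0.701144i)·b = (0.5107 + 0.5557i)
new amp(|1⟩) = (-0.701144i)·a + (0.71302)·b = (-0.5651 + 0.3332i)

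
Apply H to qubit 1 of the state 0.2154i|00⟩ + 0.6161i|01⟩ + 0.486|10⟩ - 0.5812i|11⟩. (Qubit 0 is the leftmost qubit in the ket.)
0.588i|00⟩ - 0.2833i|01⟩ + (0.3437 - 0.411i)|10⟩ + (0.3437 + 0.411i)|11⟩

H on qubit 1 mixes each pair of kets that differ only in qubit 1: amplitudes (a, b) of (|…0…⟩, |…1…⟩) become ((a + b)/√2, (a − b)/√2). Kets absent from the input have amplitude 0.
(|00⟩, |01⟩): (a, b) = (0.2154i, 0.6161i) → (0.588i, -0.2833i)
(|10⟩, |11⟩): (a, b) = (0.486, -0.5812i) → ((0.3437 - 0.411i), (0.3437 + 0.411i))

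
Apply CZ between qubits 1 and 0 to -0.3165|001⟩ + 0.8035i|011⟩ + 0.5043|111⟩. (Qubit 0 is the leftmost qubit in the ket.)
-0.3165|001⟩ + 0.8035i|011⟩ - 0.5043|111⟩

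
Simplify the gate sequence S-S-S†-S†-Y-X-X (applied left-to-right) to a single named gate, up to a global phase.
Y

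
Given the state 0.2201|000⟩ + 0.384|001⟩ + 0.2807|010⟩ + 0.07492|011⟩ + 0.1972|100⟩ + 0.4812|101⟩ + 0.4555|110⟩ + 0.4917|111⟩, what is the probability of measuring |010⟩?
0.07879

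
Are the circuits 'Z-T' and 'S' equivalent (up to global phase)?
No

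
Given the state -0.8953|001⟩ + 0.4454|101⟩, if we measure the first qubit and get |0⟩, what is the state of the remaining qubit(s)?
-|01⟩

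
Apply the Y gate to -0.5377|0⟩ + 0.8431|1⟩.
-0.8431i|0⟩ - 0.5377i|1⟩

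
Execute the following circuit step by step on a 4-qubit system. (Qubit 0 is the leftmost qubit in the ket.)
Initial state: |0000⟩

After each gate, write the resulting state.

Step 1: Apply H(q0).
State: 1/√2|0000⟩ + 1/√2|1000⟩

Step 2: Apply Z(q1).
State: 1/√2|0000⟩ + 1/√2|1000⟩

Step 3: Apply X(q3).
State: 1/√2|0001⟩ + 1/√2|1001⟩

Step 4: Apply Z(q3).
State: -1/√2|0001⟩ - 1/√2|1001⟩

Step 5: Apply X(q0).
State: -1/√2|0001⟩ - 1/√2|1001⟩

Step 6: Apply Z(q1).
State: -1/√2|0001⟩ - 1/√2|1001⟩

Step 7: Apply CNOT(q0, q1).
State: -1/√2|0001⟩ - 1/√2|1101⟩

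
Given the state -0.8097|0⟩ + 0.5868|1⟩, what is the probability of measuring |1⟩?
0.3443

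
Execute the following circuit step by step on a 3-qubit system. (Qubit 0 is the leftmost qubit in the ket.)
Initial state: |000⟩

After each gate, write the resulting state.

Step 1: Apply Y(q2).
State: i|001⟩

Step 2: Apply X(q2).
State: i|000⟩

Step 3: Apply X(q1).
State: i|010⟩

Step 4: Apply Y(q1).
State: |000⟩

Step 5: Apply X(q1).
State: |010⟩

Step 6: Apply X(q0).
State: |110⟩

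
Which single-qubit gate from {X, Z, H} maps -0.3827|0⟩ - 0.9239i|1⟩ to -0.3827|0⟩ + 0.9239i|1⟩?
Z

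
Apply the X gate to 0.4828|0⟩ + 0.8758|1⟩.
0.8758|0⟩ + 0.4828|1⟩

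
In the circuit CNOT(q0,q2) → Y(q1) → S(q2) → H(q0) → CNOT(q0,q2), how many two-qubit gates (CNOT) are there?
2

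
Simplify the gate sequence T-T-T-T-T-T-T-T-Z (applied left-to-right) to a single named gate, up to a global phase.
Z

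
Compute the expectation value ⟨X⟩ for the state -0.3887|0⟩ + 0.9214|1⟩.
-0.7163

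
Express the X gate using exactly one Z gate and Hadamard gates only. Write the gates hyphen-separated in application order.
H-Z-H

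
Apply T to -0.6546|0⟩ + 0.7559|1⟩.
-0.6546|0⟩ + (0.5345 + 0.5345i)|1⟩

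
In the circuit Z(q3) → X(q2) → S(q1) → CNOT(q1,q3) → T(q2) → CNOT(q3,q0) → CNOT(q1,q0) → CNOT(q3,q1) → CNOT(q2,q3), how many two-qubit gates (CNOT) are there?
5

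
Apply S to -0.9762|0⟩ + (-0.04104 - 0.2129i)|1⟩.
-0.9762|0⟩ + (0.2129 - 0.04104i)|1⟩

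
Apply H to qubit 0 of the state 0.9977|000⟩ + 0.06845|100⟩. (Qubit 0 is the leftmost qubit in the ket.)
0.7539|000⟩ + 0.6571|100⟩

H on qubit 0 mixes each pair of kets that differ only in qubit 0: amplitudes (a, b) of (|…0…⟩, |…1…⟩) become ((a + b)/√2, (a − b)/√2). Kets absent from the input have amplitude 0.
(|000⟩, |100⟩): (a, b) = (0.9977, 0.06845) → (0.7539, 0.6571)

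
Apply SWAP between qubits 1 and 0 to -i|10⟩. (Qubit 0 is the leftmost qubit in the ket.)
-i|01⟩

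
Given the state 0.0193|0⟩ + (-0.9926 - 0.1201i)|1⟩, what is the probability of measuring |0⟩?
0.0003725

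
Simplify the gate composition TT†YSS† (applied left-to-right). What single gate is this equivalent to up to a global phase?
Y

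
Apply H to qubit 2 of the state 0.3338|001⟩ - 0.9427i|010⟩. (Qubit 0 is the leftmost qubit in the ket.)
0.236|000⟩ - 0.236|001⟩ - 0.6666i|010⟩ - 0.6666i|011⟩

H on qubit 2 mixes each pair of kets that differ only in qubit 2: amplitudes (a, b) of (|…0…⟩, |…1…⟩) become ((a + b)/√2, (a − b)/√2). Kets absent from the input have amplitude 0.
(|000⟩, |001⟩): (a, b) = (0, 0.3338) → (0.236, -0.236)
(|010⟩, |011⟩): (a, b) = (-0.9427i, 0) → (-0.6666i, -0.6666i)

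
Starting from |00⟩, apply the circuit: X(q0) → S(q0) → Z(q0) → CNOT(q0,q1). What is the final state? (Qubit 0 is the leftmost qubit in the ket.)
-i|11⟩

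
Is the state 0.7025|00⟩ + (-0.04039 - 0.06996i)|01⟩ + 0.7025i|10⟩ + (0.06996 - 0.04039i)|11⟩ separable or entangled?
Separable

Writing the state as a|00⟩ + b|01⟩ + c|10⟩ + d|11⟩, it is a product state iff ad − bc = 0.
Here (a, b, c, d) = (0.7025, (-0.04039 - 0.06996i), 0.7025i, (0.06996 - 0.04039i)): ad − bc = (0.7025)(0.06996 - 0.04039i) − (-0.04039 - 0.06996i)(0.7025i) = 0, so the state is separable.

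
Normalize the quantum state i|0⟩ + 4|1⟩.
0.2425i|0⟩ + 0.9701|1⟩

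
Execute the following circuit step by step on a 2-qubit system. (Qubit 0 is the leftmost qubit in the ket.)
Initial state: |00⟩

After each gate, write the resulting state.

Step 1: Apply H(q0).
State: 1/√2|00⟩ + 1/√2|10⟩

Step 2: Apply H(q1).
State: 1/2|00⟩ + 1/2|01⟩ + 1/2|10⟩ + 1/2|11⟩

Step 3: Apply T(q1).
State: 1/2|00⟩ + (1/√8 + (1/√8)i)|01⟩ + 1/2|10⟩ + (1/√8 + (1/√8)i)|11⟩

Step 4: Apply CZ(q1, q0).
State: 1/2|00⟩ + (1/√8 + (1/√8)i)|01⟩ + 1/2|10⟩ + (-1/√8 - (1/√8)i)|11⟩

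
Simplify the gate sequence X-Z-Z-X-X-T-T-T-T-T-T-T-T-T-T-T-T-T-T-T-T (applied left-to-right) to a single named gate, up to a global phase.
X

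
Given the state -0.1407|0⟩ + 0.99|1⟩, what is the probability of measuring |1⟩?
0.9801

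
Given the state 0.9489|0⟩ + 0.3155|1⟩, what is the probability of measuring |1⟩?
0.09954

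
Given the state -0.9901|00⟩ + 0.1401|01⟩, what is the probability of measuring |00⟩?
0.9803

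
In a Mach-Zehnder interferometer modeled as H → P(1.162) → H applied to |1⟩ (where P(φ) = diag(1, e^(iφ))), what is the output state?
(0.3012 - 0.4588i)|0⟩ + (0.6988 + 0.4588i)|1⟩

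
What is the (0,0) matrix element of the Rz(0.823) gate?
(0.9165 - 0.4i)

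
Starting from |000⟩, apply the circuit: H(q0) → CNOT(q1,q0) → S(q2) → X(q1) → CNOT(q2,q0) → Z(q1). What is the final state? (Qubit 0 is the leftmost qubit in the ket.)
-1/√2|010⟩ - 1/√2|110⟩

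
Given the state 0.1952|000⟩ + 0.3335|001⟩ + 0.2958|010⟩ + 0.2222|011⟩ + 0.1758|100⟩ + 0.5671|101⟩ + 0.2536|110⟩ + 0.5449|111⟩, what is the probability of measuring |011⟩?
0.04937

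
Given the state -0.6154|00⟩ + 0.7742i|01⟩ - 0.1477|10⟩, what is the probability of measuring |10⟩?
0.02182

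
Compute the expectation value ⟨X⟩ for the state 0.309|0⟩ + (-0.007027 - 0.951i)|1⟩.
-0.004343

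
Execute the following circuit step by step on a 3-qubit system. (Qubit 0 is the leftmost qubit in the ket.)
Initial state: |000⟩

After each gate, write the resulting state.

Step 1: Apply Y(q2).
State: i|001⟩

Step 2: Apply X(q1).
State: i|011⟩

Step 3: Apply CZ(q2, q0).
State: i|011⟩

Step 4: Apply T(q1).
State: (-1/√2 + (1/√2)i)|011⟩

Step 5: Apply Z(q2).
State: (1/√2 - (1/√2)i)|011⟩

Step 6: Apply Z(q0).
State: (1/√2 - (1/√2)i)|011⟩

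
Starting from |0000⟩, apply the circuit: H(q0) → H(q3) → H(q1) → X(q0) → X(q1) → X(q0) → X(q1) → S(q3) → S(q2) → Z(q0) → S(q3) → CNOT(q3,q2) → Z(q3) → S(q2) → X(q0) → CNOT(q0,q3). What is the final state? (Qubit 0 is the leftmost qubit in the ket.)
-1/√8|0000⟩ - (1/√8)i|0011⟩ - 1/√8|0100⟩ - (1/√8)i|0111⟩ + 1/√8|1001⟩ + (1/√8)i|1010⟩ + 1/√8|1101⟩ + (1/√8)i|1110⟩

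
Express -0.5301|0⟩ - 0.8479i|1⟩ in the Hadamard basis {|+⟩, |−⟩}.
(-0.3748 - 0.5996i)|+⟩ + (-0.3748 + 0.5996i)|−⟩

With |ψ⟩ = α|0⟩ + β|1⟩, the Hadamard-basis coefficients are ⟨+|ψ⟩ = (α + β)/√2 and ⟨−|ψ⟩ = (α − β)/√2.
Here α = -0.5301, β = -0.8479i: (α + β)/√2 = (-0.3748 - 0.5996i), (α − β)/√2 = (-0.3748 + 0.5996i).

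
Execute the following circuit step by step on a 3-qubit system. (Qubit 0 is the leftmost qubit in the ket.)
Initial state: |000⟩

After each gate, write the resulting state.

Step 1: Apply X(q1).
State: |010⟩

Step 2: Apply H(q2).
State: 1/√2|010⟩ + 1/√2|011⟩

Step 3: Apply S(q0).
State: 1/√2|010⟩ + 1/√2|011⟩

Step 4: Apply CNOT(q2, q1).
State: 1/√2|001⟩ + 1/√2|010⟩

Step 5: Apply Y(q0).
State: (1/√2)i|101⟩ + (1/√2)i|110⟩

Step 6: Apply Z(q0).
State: -(1/√2)i|101⟩ - (1/√2)i|110⟩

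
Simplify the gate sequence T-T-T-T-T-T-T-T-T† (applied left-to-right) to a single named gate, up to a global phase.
T†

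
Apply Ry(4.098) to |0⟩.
-0.4602|0⟩ + 0.8878|1⟩

Ry(4.098) = [[cos(θ/2), −sin(θ/2)], [sin(θ/2), cos(θ/2)]]; θ = 4.098, cos(θ/2) ≈ -0.460185, sin(θ/2) ≈ 0.887823.
With a = amp(|0⟩) = 1 and b = amp(|1⟩) = 0:
new amp(|0⟩) = (-0.460185)·a + (-0.887823)·b = -0.4602
new amp(|1⟩) = (0.887823)·a + (-0.460185)·b = 0.8878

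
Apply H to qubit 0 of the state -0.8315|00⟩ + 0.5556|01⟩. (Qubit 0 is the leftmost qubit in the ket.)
-0.588|00⟩ + 0.3929|01⟩ - 0.588|10⟩ + 0.3929|11⟩

H on qubit 0 mixes each pair of kets that differ only in qubit 0: amplitudes (a, b) of (|…0…⟩, |…1…⟩) become ((a + b)/√2, (a − b)/√2). Kets absent from the input have amplitude 0.
(|00⟩, |10⟩): (a, b) = (-0.8315, 0) → (-0.588, -0.588)
(|01⟩, |11⟩): (a, b) = (0.5556, 0) → (0.3929, 0.3929)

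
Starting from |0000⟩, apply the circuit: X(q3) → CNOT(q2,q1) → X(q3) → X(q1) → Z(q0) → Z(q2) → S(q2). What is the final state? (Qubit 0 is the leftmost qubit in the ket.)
|0100⟩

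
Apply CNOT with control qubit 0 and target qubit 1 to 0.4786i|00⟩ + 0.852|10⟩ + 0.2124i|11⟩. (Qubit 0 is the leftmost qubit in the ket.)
0.4786i|00⟩ + 0.2124i|10⟩ + 0.852|11⟩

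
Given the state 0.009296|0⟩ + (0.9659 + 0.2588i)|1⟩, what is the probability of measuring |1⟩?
0.9999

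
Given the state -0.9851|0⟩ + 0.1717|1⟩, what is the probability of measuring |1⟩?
0.02948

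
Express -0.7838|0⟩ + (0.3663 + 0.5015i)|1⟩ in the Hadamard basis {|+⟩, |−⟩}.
(-0.2952 + 0.3546i)|+⟩ + (-0.8132 - 0.3546i)|−⟩

With |ψ⟩ = α|0⟩ + β|1⟩, the Hadamard-basis coefficients are ⟨+|ψ⟩ = (α + β)/√2 and ⟨−|ψ⟩ = (α − β)/√2.
Here α = -0.7838, β = (0.3663 + 0.5015i): (α + β)/√2 = (-0.2952 + 0.3546i), (α − β)/√2 = (-0.8132 - 0.3546i).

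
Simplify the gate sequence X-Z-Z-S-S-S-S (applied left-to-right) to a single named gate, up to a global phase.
X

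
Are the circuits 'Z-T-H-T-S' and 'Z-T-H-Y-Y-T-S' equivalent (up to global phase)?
Yes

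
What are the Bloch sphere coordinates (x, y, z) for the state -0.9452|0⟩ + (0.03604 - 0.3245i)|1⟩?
(-0.06813, 0.6134, 0.7868)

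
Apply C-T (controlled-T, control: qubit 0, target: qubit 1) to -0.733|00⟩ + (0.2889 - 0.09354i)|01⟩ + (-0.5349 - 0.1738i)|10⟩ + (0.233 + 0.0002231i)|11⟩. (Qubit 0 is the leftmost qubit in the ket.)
-0.733|00⟩ + (0.2889 - 0.09354i)|01⟩ + (-0.5349 - 0.1738i)|10⟩ + (0.1646 + 0.1649i)|11⟩

C-T leaves the control-|0⟩ kets |00⟩, |01⟩ unchanged and applies T to qubit 1 on the control-|1⟩ pair (|10⟩, |11⟩).
T = [[1, 0], [0, (1/√2 + (1/√2)i)]].
With a = amp(|10⟩) = (-0.5349 - 0.1738i) and b = amp(|11⟩) = (0.233 + 0.0002231i):
new amp(|10⟩) = (1)·a = (-0.5349 - 0.1738i)
new amp(|11⟩) = (1/√2 + (1/√2)i)·b = (0.1646 + 0.1649i)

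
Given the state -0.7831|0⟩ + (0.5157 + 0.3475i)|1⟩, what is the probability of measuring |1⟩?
0.3867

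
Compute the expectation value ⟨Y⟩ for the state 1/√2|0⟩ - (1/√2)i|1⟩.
-1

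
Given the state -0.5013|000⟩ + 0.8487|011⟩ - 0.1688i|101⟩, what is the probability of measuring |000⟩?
0.2513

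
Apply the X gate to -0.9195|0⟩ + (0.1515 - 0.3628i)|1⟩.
(0.1515 - 0.3628i)|0⟩ - 0.9195|1⟩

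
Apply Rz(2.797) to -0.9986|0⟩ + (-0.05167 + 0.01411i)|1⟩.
(-0.1712 + 0.9838i)|0⟩ + (-0.02276 - 0.04849i)|1⟩

Rz(2.797) = [[e^(−iθ/2), 0], [0, e^(iθ/2)]] with e^(±iθ/2) = cos(θ/2) ± i·sin(θ/2); θ = 2.797, cos(θ/2) ≈ 0.171445, sin(θ/2) ≈ 0.985194.
With a = amp(|0⟩) = -0.9986 and b = amp(|1⟩) = (-0.05167 + 0.01411i):
new amp(|0⟩) = (0.171445 - 0.985194i)·a = (-0.1712 + 0.9838i)
new amp(|1⟩) = (0.171445 + 0.985194i)·b = (-0.02276 - 0.04849i)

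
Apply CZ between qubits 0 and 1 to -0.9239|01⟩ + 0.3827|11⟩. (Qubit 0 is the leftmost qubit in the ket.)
-0.9239|01⟩ - 0.3827|11⟩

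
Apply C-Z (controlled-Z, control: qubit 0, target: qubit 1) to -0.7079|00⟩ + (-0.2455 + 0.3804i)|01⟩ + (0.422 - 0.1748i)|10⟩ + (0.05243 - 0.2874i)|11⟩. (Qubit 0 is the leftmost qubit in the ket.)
-0.7079|00⟩ + (-0.2455 + 0.3804i)|01⟩ + (0.422 - 0.1748i)|10⟩ + (-0.05243 + 0.2874i)|11⟩

C-Z leaves the control-|0⟩ kets |00⟩, |01⟩ unchanged and applies Z to qubit 1 on the control-|1⟩ pair (|10⟩, |11⟩).
Z = [[1, 0], [0, -1]].
With a = amp(|10⟩) = (0.422 - 0.1748i) and b = amp(|11⟩) = (0.05243 - 0.2874i):
new amp(|10⟩) = (1)·a = (0.422 - 0.1748i)
new amp(|11⟩) = (-1)·b = (-0.05243 + 0.2874i)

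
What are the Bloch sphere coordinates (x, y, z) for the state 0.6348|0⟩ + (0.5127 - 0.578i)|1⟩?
(0.6509, -0.7338, -0.194)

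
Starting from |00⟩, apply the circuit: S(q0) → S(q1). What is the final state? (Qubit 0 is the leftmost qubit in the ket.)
|00⟩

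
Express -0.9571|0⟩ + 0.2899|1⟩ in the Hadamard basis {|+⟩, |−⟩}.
-0.4718|+⟩ - 0.8818|−⟩

With |ψ⟩ = α|0⟩ + β|1⟩, the Hadamard-basis coefficients are ⟨+|ψ⟩ = (α + β)/√2 and ⟨−|ψ⟩ = (α − β)/√2.
Here α = -0.9571, β = 0.2899: (α + β)/√2 = -0.4718, (α − β)/√2 = -0.8818.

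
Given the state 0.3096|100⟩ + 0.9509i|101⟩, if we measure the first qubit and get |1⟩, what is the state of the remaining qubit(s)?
0.3096|00⟩ + 0.9509i|01⟩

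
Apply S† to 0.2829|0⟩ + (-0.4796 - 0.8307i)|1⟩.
0.2829|0⟩ + (-0.8307 + 0.4796i)|1⟩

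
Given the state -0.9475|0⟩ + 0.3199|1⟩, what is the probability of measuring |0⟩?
0.8978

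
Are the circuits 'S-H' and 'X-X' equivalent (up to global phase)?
No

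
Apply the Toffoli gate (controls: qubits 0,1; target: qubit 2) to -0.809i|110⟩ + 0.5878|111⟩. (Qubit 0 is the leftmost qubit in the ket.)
0.5878|110⟩ - 0.809i|111⟩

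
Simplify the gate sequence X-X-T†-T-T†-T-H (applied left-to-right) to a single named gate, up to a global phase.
H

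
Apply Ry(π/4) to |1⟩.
-0.3827|0⟩ + 0.9239|1⟩

Ry(π/4) = [[cos(θ/2), −sin(θ/2)], [sin(θ/2), cos(θ/2)]]; θ = π/4, cos(θ/2) ≈ 0.92388, sin(θ/2) ≈ 0.382683.
With a = amp(|0⟩) = 0 and b = amp(|1⟩) = 1:
new amp(|0⟩) = (0.92388)·a + (-0.382683)·b = -0.3827
new amp(|1⟩) = (0.382683)·a + (0.92388)·b = 0.9239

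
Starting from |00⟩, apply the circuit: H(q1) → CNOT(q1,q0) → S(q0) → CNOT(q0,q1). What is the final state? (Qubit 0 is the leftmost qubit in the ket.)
1/√2|00⟩ + (1/√2)i|10⟩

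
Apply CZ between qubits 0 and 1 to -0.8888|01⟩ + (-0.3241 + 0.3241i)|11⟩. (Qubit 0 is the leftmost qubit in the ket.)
-0.8888|01⟩ + (0.3241 - 0.3241i)|11⟩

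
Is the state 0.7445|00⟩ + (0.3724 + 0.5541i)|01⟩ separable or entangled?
Separable

Writing the state as a|00⟩ + b|01⟩ + c|10⟩ + d|11⟩, it is a product state iff ad − bc = 0.
Here (a, b, c, d) = (0.7445, (0.3724 + 0.5541i), 0, 0): ad − bc = (0.7445)(0) − (0.3724 + 0.5541i)(0) = 0, so the state is separable.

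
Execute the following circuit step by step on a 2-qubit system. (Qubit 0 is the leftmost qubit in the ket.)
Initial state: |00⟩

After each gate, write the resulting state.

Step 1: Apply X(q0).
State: |10⟩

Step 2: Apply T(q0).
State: (1/√2 + (1/√2)i)|10⟩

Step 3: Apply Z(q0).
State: (-1/√2 - (1/√2)i)|10⟩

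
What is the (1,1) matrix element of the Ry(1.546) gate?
0.7158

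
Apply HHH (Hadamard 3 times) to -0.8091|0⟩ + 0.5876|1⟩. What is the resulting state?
-0.1566|0⟩ - 0.9876|1⟩

H² = I, so H^3 = H: a single Hadamard. With (a, b) = (-0.8091, 0.5876), H gives ((a + b)/√2, (a − b)/√2) = (-0.1566, -0.9876).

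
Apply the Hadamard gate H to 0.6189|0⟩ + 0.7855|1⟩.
0.9931|0⟩ - 0.1178|1⟩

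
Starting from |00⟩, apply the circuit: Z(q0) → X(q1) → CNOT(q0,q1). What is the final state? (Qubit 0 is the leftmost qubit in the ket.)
|01⟩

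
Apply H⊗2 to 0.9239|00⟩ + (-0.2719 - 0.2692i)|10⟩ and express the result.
(0.326 - 0.1346i)|00⟩ + (0.326 - 0.1346i)|01⟩ + (0.5979 + 0.1346i)|10⟩ + (0.5979 + 0.1346i)|11⟩

H⊗2 gives amp(|y⟩) = (1/2) Σ_x (−1)^(x·y) amp(|x⟩), where x·y is the number of positions in which both x and y have a 1.
|00⟩: (0.9239 + (-0.2719 - 0.2692i))/2 = (0.326 - 0.1346i)
|01⟩: (0.9239 + (-0.2719 - 0.2692i))/2 = (0.326 - 0.1346i)
|10⟩: (0.9239 - (-0.2719 - 0.2692i))/2 = (0.5979 + 0.1346i)
|11⟩: (0.9239 - (-0.2719 - 0.2692i))/2 = (0.5979 + 0.1346i)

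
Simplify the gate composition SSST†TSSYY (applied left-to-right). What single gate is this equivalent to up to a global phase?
S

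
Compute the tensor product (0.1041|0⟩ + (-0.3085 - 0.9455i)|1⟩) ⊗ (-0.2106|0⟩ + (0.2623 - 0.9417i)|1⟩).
-0.02192|00⟩ + (0.02731 - 0.09803i)|01⟩ + (0.06497 + 0.1991i)|10⟩ + (-0.9713 + 0.04251i)|11⟩

amp(|b₁b₂…⟩) = product of the factor amplitudes for bits b₁, b₂, …; only kets whose every factor amplitude is nonzero survive.
|00⟩: (0.1041)(-0.2106) = -0.02192
|01⟩: (0.1041)(0.2623 - 0.9417i) = (0.02731 - 0.09803i)
|10⟩: (-0.3085 - 0.9455i)(-0.2106) = (0.06497 + 0.1991i)
|11⟩: (-0.3085 - 0.9455i)(0.2623 - 0.9417i) = (-0.9713 + 0.04251i)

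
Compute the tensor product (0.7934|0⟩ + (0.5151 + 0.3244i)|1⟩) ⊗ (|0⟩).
0.7934|00⟩ + (0.5151 + 0.3244i)|10⟩

amp(|b₁b₂…⟩) = product of the factor amplitudes for bits b₁, b₂, …; only kets whose every factor amplitude is nonzero survive.
|00⟩: (0.7934)(1) = 0.7934
|10⟩: (0.5151 + 0.3244i)(1) = (0.5151 + 0.3244i)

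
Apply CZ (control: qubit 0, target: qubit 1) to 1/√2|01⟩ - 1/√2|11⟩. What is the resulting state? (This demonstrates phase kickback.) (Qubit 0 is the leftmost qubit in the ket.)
1/√2|01⟩ + 1/√2|11⟩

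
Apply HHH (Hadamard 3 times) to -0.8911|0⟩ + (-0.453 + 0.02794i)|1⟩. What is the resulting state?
(-0.9504 + 0.01976i)|0⟩ + (-0.3098 - 0.01976i)|1⟩

H² = I, so H^3 = H: a single Hadamard. With (a, b) = (-0.8911, (-0.453 + 0.02794i)), H gives ((a + b)/√2, (a − b)/√2) = ((-0.9504 + 0.01976i), (-0.3098 - 0.01976i)).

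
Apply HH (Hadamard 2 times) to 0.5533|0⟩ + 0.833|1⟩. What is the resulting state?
0.5533|0⟩ + 0.833|1⟩

H² = I, so an even number of Hadamards cancels: H^2 = I and the state is unchanged.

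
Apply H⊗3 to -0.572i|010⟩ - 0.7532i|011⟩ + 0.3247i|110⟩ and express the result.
-0.3537i|000⟩ + 0.1789i|001⟩ + 0.3537i|010⟩ - 0.1789i|011⟩ - 0.5833i|100⟩ - 0.05073i|101⟩ + 0.5833i|110⟩ + 0.05073i|111⟩

H⊗3 gives amp(|y⟩) = (1/2√2) Σ_x (−1)^(x·y) amp(|x⟩), where x·y is the number of positions in which both x and y have a 1.
|000⟩: (-0.572i - 0.7532i + 0.3247i)/(2√2) = -0.3537i
|001⟩: (-0.572i + 0.7532i + 0.3247i)/(2√2) = 0.1789i
|010⟩: (0.572i + 0.7532i - 0.3247i)/(2√2) = 0.3537i
|011⟩: (0.572i - 0.7532i - 0.3247i)/(2√2) = -0.1789i
|100⟩: (-0.572i - 0.7532i - 0.3247i)/(2√2) = -0.5833i
|101⟩: (-0.572i + 0.7532i - 0.3247i)/(2√2) = -0.05073i
|110⟩: (0.572i + 0.7532i + 0.3247i)/(2√2) = 0.5833i
|111⟩: (0.572i - 0.7532i + 0.3247i)/(2√2) = 0.05073i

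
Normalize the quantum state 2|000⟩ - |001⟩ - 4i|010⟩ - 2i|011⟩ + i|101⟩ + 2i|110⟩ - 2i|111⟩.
0.343|000⟩ - 0.1715|001⟩ - 0.686i|010⟩ - 0.343i|011⟩ + 0.1715i|101⟩ + 0.343i|110⟩ - 0.343i|111⟩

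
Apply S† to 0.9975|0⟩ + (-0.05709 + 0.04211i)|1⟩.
0.9975|0⟩ + (0.04211 + 0.05709i)|1⟩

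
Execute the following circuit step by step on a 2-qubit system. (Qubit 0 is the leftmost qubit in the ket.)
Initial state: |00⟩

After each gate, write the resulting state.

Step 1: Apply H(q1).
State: 1/√2|00⟩ + 1/√2|01⟩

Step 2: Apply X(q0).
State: 1/√2|10⟩ + 1/√2|11⟩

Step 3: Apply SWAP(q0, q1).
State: 1/√2|01⟩ + 1/√2|11⟩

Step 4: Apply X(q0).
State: 1/√2|01⟩ + 1/√2|11⟩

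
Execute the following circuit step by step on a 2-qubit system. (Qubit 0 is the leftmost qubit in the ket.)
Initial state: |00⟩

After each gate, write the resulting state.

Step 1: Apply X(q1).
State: |01⟩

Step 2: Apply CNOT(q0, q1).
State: |01⟩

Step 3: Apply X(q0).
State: |11⟩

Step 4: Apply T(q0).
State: (1/√2 + (1/√2)i)|11⟩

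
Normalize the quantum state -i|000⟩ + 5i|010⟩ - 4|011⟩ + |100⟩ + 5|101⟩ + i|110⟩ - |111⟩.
-0.1195i|000⟩ + 0.5976i|010⟩ - 0.4781|011⟩ + 0.1195|100⟩ + 0.5976|101⟩ + 0.1195i|110⟩ - 0.1195|111⟩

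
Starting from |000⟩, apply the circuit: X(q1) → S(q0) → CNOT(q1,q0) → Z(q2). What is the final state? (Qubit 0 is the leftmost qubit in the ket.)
|110⟩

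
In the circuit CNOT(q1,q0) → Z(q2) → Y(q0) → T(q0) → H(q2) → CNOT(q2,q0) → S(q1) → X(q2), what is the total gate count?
8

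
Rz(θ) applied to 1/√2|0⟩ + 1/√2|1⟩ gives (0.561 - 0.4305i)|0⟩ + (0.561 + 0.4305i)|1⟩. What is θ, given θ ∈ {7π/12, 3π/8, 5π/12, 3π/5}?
5π/12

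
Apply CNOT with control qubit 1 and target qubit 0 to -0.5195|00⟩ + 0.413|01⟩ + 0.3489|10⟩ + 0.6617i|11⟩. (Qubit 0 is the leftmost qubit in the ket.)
-0.5195|00⟩ + 0.6617i|01⟩ + 0.3489|10⟩ + 0.413|11⟩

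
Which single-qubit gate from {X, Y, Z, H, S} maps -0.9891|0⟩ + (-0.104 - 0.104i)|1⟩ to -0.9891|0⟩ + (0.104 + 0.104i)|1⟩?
Z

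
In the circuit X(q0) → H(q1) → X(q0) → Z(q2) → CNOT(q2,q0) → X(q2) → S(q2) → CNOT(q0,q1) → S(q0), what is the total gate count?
9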